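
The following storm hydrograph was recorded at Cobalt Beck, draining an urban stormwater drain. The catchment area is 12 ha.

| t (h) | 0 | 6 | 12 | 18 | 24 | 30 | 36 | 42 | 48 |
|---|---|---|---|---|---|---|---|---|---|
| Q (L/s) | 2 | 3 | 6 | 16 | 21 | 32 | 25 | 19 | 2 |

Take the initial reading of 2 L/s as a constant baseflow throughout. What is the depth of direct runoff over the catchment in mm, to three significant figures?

d ≈ 19.4 mm

Direct runoff: 0.0, 1.0, 4.0, 14.0, 19.0, 30.0, 23.0, 17.0, 0.0 L/s; ΣQ_DR = 108.0 L/s.
V = ΣQ_DR · Δt = 108.0 × 21600 s = 2.333 × 10^6 L.
Over A = 12 ha, depth = V / A = 19.4 mm.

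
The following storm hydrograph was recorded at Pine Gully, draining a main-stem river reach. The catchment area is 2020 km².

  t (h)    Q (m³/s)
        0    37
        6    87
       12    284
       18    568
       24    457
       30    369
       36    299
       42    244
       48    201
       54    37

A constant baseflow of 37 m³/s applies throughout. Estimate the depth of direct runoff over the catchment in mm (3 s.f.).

Direct runoff: 0.0, 50.0, 247.0, 531.0, 420.0, 332.0, 262.0, 207.0, 164.0, 0.0 m³/s; ΣQ_DR = 2213 m³/s.
V = ΣQ_DR · Δt = 2213 × 21600 s = 4.780 × 10^7 m³.
Over A = 2020 km², depth = V / A = 23.7 mm.

d ≈ 23.7 mm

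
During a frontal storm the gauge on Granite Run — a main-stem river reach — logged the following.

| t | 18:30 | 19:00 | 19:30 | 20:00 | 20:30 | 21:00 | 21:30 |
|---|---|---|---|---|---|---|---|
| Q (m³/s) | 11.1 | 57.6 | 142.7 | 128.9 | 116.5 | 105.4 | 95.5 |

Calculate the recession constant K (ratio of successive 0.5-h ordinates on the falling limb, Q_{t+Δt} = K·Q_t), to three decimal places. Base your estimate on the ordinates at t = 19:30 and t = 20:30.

Using the recession-limb readings at t = 19:30 and t = 20:30: Q falls from 142.7 to 116.5 m³/s over 2 intervals.
K = (Q₂/Q₁)^(1/2) = (116.5/142.7)^(1/2) = 0.904.

K ≈ 0.904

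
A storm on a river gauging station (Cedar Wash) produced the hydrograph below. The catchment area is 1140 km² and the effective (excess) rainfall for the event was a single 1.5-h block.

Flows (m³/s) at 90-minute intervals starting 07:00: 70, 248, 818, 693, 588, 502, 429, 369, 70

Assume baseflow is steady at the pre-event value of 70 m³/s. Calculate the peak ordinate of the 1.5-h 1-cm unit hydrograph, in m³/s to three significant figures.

U_p ≈ 500 m³/s

Direct runoff: 0.0, 178.0, 748.0, 623.0, 518.0, 432.0, 359.0, 299.0, 0.0 m³/s; ΣQ_DR = 3157 m³/s, peak = 748.0 m³/s.
Runoff depth d = ΣQ_DR·Δt / A = 3157 × 5400 / (1140 km²) = 14.95 mm.
The 1-cm UH is the DRH scaled by (10 mm)/d, so U_p = 748.0 × 10/14.95 = 500 m³/s.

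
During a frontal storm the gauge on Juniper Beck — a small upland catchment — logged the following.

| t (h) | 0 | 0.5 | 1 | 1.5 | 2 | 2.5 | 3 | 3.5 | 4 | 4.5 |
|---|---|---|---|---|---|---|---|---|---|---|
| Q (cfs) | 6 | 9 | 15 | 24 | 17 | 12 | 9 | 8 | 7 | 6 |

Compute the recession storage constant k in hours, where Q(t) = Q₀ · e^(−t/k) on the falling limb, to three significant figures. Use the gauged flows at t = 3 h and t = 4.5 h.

On the falling limb, Q drops from 9 to 6 cfs between t = 3 h and t = 4.5 h (Δt = 1.5 h).
k = −Δt / ln(Q₂/Q₁) = −1.5 / ln(6/9) = 3.70 h.

k ≈ 3.70 h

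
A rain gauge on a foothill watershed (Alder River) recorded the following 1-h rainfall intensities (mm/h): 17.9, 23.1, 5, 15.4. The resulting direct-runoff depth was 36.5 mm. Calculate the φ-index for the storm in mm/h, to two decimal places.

Only the 3 blocks with intensity above φ contribute runoff: 17.9, 23.1, 15.4 mm/h.
Σ(I−φ)·Δt = d  ⇒  (17.9+23.1+15.4 − 3φ)·1 = 36.5
φ = (56.40 − 36.5/1) / 3 = 6.63 mm/h.

φ ≈ 6.63 mm/h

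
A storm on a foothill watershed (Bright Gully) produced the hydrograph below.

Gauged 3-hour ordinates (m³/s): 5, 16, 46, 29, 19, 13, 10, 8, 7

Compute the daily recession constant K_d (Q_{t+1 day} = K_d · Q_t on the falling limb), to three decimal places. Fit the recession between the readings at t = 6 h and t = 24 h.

K_d ≈ 0.081

Between t = 6 h and t = 24 h the flow falls from 46 to 7 m³/s over 6×3 h = 18 h.
Per-interval ratio K = (7/46)^(1/6) = 0.7307; K_d = K^(24/3) = 0.081.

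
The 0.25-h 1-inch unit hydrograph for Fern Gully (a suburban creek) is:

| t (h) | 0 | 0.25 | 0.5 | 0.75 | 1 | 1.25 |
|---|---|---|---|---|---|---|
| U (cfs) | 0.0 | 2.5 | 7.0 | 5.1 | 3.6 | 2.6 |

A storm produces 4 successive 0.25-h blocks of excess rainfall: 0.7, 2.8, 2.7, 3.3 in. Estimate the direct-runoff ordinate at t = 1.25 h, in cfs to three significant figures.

Q ≈ 48.8 cfs

By discrete convolution, Q_j = Σ (P_i / 1 in) · U_{j−i}.
At t = 1.25 h (j=5): Q = (0.7/1)·2.6 + (2.8/1)·3.6 + (2.7/1)·5.1 + (3.3/1)·7.0 = 48.8 cfs.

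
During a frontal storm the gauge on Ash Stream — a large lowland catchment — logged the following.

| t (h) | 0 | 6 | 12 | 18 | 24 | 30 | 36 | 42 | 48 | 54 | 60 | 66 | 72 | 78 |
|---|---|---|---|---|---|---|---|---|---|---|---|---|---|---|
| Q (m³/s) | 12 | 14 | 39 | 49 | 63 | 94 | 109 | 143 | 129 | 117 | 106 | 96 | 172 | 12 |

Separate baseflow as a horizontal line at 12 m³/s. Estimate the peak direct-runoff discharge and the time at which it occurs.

Subtracting baseflow gives direct-runoff ordinates: 0.0, 2.0, 27.0, 37.0, 51.0, 82.0, 97.0, 131.0, 117.0, 105.0, 94.0, 84.0, 160.0, 0.0 m³/s.
The maximum is 160.0 m³/s, occurring at the reading for t = 72 h.

Q_p = 160.0 m³/s at t = 72 h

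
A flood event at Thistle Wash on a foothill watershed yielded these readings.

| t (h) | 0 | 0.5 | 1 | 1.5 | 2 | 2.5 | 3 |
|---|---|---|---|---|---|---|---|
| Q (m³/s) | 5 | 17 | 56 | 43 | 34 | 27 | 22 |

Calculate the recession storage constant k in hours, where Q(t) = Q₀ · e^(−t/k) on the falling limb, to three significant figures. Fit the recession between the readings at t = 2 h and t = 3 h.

k ≈ 2.30 h

On the falling limb, Q drops from 34 to 22 m³/s between t = 2 h and t = 3 h (Δt = 1 h).
k = −Δt / ln(Q₂/Q₁) = −1 / ln(22/34) = 2.30 h.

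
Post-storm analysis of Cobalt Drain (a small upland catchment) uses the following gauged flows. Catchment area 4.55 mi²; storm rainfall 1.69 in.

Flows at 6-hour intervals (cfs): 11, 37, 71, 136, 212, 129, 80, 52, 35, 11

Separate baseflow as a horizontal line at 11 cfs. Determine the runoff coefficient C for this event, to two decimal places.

ΣQ_DR = 664.0 cfs; V = ΣQ_DR·Δt = 1.434 × 10^7 ft³.
Runoff depth d = V / A = 1.357 in.
C = d / P = 1.357 / 1.69 = 0.80.

C ≈ 0.80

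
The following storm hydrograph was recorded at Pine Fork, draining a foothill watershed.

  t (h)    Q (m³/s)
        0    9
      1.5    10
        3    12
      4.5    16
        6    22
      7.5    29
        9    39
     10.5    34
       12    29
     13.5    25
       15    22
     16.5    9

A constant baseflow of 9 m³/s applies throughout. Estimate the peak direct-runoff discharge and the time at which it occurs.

Q_p = 30.0 m³/s at t = 9 h

Subtracting baseflow gives direct-runoff ordinates: 0.0, 1.0, 3.0, 7.0, 13.0, 20.0, 30.0, 25.0, 20.0, 16.0, 13.0, 0.0 m³/s.
The maximum is 30.0 m³/s, occurring at the reading for t = 9 h.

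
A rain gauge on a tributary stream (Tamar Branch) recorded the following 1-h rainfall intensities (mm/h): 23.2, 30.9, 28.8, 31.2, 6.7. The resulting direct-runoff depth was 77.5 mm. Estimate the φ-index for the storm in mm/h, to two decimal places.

Only the 4 blocks with intensity above φ contribute runoff: 23.2, 30.9, 28.8, 31.2 mm/h.
Σ(I−φ)·Δt = d  ⇒  (23.2+30.9+28.8+31.2 − 4φ)·1 = 77.5
φ = (114.1 − 77.5/1) / 4 = 9.15 mm/h.

φ ≈ 9.15 mm/h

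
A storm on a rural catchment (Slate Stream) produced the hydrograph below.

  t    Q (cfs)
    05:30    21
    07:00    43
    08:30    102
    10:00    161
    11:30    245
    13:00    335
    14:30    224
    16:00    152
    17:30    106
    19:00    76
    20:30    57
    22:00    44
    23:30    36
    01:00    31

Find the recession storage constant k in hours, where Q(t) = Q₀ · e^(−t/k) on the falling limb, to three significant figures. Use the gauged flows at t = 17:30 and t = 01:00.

k ≈ 6.10 h

On the falling limb, Q drops from 106 to 31 cfs between t = 17:30 and t = 01:00 (Δt = 7.5 h).
k = −Δt / ln(Q₂/Q₁) = −7.5 / ln(31/106) = 6.10 h.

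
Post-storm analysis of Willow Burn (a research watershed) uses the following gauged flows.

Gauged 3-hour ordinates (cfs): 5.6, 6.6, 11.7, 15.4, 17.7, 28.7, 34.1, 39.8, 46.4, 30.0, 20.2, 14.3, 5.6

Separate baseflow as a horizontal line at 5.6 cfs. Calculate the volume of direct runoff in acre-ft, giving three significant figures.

V ≈ 50.4 acre-ft

Direct-runoff ordinates (Q − Q_b): 0.0, 1.0, 6.1, 9.8, 12.1, 23.1, 28.5, 34.2, 40.8, 24.4, 14.6, 8.7, 0.0 cfs.
ΣQ_DR = 203.3 cfs.
With Δt = 3 h = 10800 s, V = ΣQ_DR · Δt = 203.3 × 10800 = 2.20 × 10^6 ft³ = 50.4 acre-ft.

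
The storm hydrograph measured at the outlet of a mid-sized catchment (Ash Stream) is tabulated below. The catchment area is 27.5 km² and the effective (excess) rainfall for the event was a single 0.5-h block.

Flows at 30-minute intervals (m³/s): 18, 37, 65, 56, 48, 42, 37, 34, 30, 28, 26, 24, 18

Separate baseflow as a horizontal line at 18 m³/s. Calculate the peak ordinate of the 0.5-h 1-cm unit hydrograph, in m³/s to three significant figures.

U_p ≈ 31.4 m³/s

Direct runoff: 0.0, 19.0, 47.0, 38.0, 30.0, 24.0, 19.0, 16.0, 12.0, 10.0, 8.0, 6.0, 0.0 m³/s; ΣQ_DR = 229.0 m³/s, peak = 47.0 m³/s.
Runoff depth d = ΣQ_DR·Δt / A = 229.0 × 1800 / (27.5 km²) = 14.99 mm.
The 1-cm UH is the DRH scaled by (10 mm)/d, so U_p = 47.0 × 10/14.99 = 31.4 m³/s.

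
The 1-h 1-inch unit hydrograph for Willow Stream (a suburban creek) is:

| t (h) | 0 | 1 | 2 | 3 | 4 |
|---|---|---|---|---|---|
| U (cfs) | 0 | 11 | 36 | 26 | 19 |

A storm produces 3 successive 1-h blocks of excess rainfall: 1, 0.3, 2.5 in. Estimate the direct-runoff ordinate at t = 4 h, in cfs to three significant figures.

Q ≈ 117 cfs

By discrete convolution, Q_j = Σ (P_i / 1 in) · U_{j−i}.
At t = 4 h (j=4): Q = (1/1)·19 + (0.3/1)·26 + (2.5/1)·36 = 117 cfs.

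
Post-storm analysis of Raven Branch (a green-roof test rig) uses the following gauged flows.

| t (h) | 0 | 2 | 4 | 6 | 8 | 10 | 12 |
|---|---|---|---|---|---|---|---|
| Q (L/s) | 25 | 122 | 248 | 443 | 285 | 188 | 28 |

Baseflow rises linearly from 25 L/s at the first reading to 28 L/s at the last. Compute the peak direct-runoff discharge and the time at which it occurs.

Q_p = 416.50 L/s at t = 6 h

Subtracting baseflow gives direct-runoff ordinates: 0.00, 96.50, 222.00, 416.50, 258.00, 160.50, 0.00 L/s.
The maximum is 416.50 L/s, occurring at the reading for t = 6 h.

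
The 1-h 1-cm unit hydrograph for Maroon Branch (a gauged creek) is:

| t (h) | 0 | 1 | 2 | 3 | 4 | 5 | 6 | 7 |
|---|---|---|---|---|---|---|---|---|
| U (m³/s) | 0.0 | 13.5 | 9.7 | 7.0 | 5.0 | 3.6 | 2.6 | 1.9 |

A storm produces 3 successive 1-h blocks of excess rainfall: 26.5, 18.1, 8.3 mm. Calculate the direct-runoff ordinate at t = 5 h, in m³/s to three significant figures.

Q ≈ 24.4 m³/s

By discrete convolution, Q_j = Σ (P_i / 10 mm) · U_{j−i}.
At t = 5 h (j=5): Q = (26.5/10)·3.6 + (18.1/10)·5.0 + (8.3/10)·7.0 = 24.4 m³/s.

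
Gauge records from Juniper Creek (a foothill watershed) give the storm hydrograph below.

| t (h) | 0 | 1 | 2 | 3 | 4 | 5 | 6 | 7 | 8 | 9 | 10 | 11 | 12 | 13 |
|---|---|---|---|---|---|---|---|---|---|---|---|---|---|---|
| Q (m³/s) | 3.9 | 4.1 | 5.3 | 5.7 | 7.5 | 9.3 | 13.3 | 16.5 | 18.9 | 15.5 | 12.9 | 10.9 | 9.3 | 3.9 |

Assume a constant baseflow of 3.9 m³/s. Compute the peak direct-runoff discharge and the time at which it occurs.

Subtracting baseflow gives direct-runoff ordinates: 0.0, 0.2, 1.4, 1.8, 3.6, 5.4, 9.4, 12.6, 15.0, 11.6, 9.0, 7.0, 5.4, 0.0 m³/s.
The maximum is 15.0 m³/s, occurring at the reading for t = 8 h.

Q_p = 15.0 m³/s at t = 8 h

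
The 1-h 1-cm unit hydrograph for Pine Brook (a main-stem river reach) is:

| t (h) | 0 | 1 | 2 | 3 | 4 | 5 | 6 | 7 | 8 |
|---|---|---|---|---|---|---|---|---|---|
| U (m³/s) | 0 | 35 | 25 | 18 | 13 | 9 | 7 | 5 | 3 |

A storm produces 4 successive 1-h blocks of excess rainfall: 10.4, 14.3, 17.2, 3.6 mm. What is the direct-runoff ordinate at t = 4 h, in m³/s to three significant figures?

Q ≈ 94.9 m³/s

By discrete convolution, Q_j = Σ (P_i / 10 mm) · U_{j−i}.
At t = 4 h (j=4): Q = (10.4/10)·13 + (14.3/10)·18 + (17.2/10)·25 + (3.6/10)·35 = 94.9 m³/s.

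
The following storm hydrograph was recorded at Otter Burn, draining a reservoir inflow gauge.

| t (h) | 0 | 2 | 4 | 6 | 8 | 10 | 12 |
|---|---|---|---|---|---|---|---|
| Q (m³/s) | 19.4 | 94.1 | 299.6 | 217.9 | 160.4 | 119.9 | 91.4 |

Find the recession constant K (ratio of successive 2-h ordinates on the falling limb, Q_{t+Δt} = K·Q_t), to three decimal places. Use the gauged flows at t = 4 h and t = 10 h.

K ≈ 0.737

Using the recession-limb readings at t = 4 h and t = 10 h: Q falls from 299.6 to 119.9 m³/s over 3 intervals.
K = (Q₂/Q₁)^(1/3) = (119.9/299.6)^(1/3) = 0.737.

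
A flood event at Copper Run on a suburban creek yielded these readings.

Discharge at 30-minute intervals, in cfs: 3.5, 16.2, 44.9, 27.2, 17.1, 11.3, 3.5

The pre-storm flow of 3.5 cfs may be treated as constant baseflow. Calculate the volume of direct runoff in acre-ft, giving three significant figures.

V ≈ 4.10 acre-ft

Direct-runoff ordinates (Q − Q_b): 0.0, 12.7, 41.4, 23.7, 13.6, 7.8, 0.0 cfs.
ΣQ_DR = 99.20 cfs.
With Δt = 0.5 h = 1800 s, V = ΣQ_DR · Δt = 99.20 × 1800 = 1.79 × 10^5 ft³ = 4.10 acre-ft.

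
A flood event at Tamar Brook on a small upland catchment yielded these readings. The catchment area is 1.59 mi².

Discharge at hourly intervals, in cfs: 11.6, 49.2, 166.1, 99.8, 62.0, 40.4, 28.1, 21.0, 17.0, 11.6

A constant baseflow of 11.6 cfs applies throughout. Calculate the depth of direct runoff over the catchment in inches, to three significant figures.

Direct runoff: 0.0, 37.6, 154.5, 88.2, 50.4, 28.8, 16.5, 9.4, 5.4, 0.0 cfs; ΣQ_DR = 390.8 cfs.
V = ΣQ_DR · Δt = 390.8 × 3600 s = 1.407 × 10^6 ft³.
Over A = 1.59 mi², depth = V / A = 0.381 in.

d ≈ 0.381 in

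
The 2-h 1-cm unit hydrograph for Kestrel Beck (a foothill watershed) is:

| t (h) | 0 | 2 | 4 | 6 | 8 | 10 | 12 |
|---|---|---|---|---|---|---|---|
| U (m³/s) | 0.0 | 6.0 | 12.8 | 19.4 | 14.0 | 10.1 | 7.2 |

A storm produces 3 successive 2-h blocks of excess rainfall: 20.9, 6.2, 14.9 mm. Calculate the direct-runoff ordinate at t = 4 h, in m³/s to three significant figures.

By discrete convolution, Q_j = Σ (P_i / 10 mm) · U_{j−i}.
At t = 4 h (j=2): Q = (20.9/10)·12.8 + (6.2/10)·6.0 + (14.9/10)·0.0 = 30.5 m³/s.

Q ≈ 30.5 m³/s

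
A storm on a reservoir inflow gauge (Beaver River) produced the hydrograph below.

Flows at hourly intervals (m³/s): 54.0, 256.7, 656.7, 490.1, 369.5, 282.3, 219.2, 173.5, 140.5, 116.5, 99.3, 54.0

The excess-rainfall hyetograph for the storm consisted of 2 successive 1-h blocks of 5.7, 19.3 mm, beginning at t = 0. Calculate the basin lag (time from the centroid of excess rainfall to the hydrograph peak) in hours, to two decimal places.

t_L ≈ 0.73 h

Centroid of excess rainfall: t_c = Σ P_i·t̄_i / ΣP_i = 1.2720 h (block centres at 0.5, 1.5 h).
Hydrograph peak occurs at t = 2 h, so basin lag t_L = 2 − 1.2720 = 0.73 h.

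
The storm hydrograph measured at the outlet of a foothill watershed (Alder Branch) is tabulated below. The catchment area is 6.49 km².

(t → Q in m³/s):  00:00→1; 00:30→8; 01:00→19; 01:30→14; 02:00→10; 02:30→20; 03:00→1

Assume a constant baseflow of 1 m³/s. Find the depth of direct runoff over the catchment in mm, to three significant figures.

Direct runoff: 0.0, 7.0, 18.0, 13.0, 9.0, 19.0, 0.0 m³/s; ΣQ_DR = 66.00 m³/s.
V = ΣQ_DR · Δt = 66.00 × 1800 s = 1.188 × 10^5 m³.
Over A = 6.49 km², depth = V / A = 18.3 mm.

d ≈ 18.3 mm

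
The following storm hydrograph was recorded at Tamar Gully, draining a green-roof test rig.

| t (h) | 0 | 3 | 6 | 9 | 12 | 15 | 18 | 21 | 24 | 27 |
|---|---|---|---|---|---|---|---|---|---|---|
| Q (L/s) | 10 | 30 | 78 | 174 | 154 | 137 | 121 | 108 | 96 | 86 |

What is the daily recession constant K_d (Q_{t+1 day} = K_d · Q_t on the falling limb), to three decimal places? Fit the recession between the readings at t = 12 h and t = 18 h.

K_d ≈ 0.381

Between t = 12 h and t = 18 h the flow falls from 154 to 121 L/s over 2×3 h = 6 h.
Per-interval ratio K = (121/154)^(1/2) = 0.8864; K_d = K^(24/3) = 0.381.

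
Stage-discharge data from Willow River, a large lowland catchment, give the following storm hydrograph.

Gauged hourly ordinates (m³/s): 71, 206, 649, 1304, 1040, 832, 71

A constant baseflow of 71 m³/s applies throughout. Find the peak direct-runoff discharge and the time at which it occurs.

Subtracting baseflow gives direct-runoff ordinates: 0.0, 135.0, 578.0, 1233.0, 969.0, 761.0, 0.0 m³/s.
The maximum is 1233.0 m³/s, occurring at the reading for t = 3 h.

Q_p = 1233.0 m³/s at t = 3 h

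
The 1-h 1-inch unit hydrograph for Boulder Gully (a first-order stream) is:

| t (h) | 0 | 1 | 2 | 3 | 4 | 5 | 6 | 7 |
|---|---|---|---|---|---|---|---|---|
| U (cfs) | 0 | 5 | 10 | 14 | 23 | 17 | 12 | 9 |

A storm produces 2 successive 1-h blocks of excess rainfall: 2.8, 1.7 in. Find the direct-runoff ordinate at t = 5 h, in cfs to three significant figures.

By discrete convolution, Q_j = Σ (P_i / 1 in) · U_{j−i}.
At t = 5 h (j=5): Q = (2.8/1)·17 + (1.7/1)·23 = 86.7 cfs.

Q ≈ 86.7 cfs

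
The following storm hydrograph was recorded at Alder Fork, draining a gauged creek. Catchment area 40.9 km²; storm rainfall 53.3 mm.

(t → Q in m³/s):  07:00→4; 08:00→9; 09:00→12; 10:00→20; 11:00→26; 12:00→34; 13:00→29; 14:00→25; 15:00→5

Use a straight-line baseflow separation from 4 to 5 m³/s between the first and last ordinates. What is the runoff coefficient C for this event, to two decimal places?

C ≈ 0.20

ΣQ_DR = 123.5 m³/s; V = ΣQ_DR·Δt = 4.446 × 10^5 m³.
Runoff depth d = V / A = 10.87 mm.
C = d / P = 10.87 / 53.3 = 0.20.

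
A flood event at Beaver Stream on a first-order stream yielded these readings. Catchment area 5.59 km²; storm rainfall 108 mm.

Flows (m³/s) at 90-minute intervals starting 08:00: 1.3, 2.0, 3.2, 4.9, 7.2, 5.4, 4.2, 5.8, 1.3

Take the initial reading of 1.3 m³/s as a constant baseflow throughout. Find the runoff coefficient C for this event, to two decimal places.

C ≈ 0.21

ΣQ_DR = 23.60 m³/s; V = ΣQ_DR·Δt = 1.274 × 10^5 m³.
Runoff depth d = V / A = 22.80 mm.
C = d / P = 22.80 / 108 = 0.21.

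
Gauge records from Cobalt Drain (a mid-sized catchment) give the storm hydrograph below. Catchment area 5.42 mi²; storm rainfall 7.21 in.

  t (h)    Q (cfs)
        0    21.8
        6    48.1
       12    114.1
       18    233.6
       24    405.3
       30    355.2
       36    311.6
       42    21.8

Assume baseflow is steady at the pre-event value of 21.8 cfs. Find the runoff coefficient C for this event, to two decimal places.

ΣQ_DR = 1337 cfs; V = ΣQ_DR·Δt = 2.888 × 10^7 ft³.
Runoff depth d = V / A = 2.294 in.
C = d / P = 2.294 / 7.21 = 0.32.

C ≈ 0.32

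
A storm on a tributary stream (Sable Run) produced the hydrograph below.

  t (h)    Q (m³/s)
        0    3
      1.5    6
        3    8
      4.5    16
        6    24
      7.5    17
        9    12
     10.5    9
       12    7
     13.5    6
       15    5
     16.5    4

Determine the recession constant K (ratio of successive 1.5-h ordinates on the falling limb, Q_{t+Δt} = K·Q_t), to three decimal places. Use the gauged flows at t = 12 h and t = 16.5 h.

Using the recession-limb readings at t = 12 h and t = 16.5 h: Q falls from 7 to 4 m³/s over 3 intervals.
K = (Q₂/Q₁)^(1/3) = (4/7)^(1/3) = 0.830.

K ≈ 0.830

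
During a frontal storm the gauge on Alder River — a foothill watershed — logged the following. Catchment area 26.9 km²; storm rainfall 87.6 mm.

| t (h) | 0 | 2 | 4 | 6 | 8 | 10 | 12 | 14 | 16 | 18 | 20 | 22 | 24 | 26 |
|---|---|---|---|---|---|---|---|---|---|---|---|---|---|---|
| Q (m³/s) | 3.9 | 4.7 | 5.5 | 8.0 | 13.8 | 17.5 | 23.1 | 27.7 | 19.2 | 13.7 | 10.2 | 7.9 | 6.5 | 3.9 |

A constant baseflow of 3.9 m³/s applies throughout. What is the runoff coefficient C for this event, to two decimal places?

ΣQ_DR = 111.0 m³/s; V = ΣQ_DR·Δt = 7.992 × 10^5 m³.
Runoff depth d = V / A = 29.71 mm.
C = d / P = 29.71 / 87.6 = 0.34.

C ≈ 0.34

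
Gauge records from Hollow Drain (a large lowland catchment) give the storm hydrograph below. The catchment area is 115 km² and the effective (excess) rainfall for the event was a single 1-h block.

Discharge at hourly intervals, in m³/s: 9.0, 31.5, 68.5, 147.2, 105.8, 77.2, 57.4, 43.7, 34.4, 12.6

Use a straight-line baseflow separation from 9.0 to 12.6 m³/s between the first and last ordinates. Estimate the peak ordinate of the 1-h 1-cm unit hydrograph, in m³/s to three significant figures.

Direct runoff: 0.00, 22.10, 58.70, 137.00, 95.20, 66.20, 46.00, 31.90, 22.20, 0.00 m³/s; ΣQ_DR = 479.3 m³/s, peak = 137.00 m³/s.
Runoff depth d = ΣQ_DR·Δt / A = 479.3 × 3600 / (115 km²) = 15.00 mm.
The 1-cm UH is the DRH scaled by (10 mm)/d, so U_p = 137.00 × 10/15.00 = 91.3 m³/s.

U_p ≈ 91.3 m³/s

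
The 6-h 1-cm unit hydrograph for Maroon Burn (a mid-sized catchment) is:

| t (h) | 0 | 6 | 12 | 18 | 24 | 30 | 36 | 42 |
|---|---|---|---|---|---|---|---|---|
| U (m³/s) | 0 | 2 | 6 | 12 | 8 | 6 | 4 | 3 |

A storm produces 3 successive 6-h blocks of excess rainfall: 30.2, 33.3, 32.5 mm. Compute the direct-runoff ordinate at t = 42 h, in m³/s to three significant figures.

Q ≈ 41.9 m³/s

By discrete convolution, Q_j = Σ (P_i / 10 mm) · U_{j−i}.
At t = 42 h (j=7): Q = (30.2/10)·3 + (33.3/10)·4 + (32.5/10)·6 = 41.9 m³/s.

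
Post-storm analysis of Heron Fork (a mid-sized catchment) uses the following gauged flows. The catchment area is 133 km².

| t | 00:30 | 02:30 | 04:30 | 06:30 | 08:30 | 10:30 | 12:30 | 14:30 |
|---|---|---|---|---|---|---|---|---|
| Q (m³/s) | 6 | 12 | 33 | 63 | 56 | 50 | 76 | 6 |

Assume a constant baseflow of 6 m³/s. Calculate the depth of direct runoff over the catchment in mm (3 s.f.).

d ≈ 13.8 mm

Direct runoff: 0.0, 6.0, 27.0, 57.0, 50.0, 44.0, 70.0, 0.0 m³/s; ΣQ_DR = 254.0 m³/s.
V = ΣQ_DR · Δt = 254.0 × 7200 s = 1.829 × 10^6 m³.
Over A = 133 km², depth = V / A = 13.8 mm.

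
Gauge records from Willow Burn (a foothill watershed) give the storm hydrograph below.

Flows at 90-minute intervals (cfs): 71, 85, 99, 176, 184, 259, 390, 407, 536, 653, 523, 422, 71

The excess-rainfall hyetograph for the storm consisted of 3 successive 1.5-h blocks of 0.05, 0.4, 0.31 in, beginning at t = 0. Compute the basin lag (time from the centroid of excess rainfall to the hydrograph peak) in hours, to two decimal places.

t_L ≈ 10.74 h

Centroid of excess rainfall: t_c = Σ P_i·t̄_i / ΣP_i = 2.7632 h (block centres at 0.75, 2.25, 3.75 h).
Hydrograph peak occurs at t = 13.5 h, so basin lag t_L = 13.5 − 2.7632 = 10.74 h.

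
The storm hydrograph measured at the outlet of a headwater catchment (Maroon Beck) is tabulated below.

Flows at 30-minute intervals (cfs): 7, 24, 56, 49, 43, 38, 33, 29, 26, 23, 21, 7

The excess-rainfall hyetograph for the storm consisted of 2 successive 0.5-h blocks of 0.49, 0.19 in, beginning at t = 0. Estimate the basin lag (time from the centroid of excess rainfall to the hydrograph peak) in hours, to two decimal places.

t_L ≈ 0.61 h

Centroid of excess rainfall: t_c = Σ P_i·t̄_i / ΣP_i = 0.3897 h (block centres at 0.25, 0.75 h).
Hydrograph peak occurs at t = 1 h, so basin lag t_L = 1 − 0.3897 = 0.61 h.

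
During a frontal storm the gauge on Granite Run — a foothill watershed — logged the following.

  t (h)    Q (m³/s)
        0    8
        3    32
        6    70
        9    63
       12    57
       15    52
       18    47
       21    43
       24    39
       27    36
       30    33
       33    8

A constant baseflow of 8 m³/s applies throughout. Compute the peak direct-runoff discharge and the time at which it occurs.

Q_p = 62.0 m³/s at t = 6 h

Subtracting baseflow gives direct-runoff ordinates: 0.0, 24.0, 62.0, 55.0, 49.0, 44.0, 39.0, 35.0, 31.0, 28.0, 25.0, 0.0 m³/s.
The maximum is 62.0 m³/s, occurring at the reading for t = 6 h.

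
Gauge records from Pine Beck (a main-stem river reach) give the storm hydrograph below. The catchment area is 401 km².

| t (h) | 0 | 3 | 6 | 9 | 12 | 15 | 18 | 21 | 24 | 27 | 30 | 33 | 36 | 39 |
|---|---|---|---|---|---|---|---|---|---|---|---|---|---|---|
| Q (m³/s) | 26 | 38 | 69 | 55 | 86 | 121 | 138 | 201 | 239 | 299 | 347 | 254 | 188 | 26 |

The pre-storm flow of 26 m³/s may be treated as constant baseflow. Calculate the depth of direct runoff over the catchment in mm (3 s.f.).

d ≈ 46.4 mm

Direct runoff: 0.0, 12.0, 43.0, 29.0, 60.0, 95.0, 112.0, 175.0, 213.0, 273.0, 321.0, 228.0, 162.0, 0.0 m³/s; ΣQ_DR = 1723 m³/s.
V = ΣQ_DR · Δt = 1723 × 10800 s = 1.861 × 10^7 m³.
Over A = 401 km², depth = V / A = 46.4 mm.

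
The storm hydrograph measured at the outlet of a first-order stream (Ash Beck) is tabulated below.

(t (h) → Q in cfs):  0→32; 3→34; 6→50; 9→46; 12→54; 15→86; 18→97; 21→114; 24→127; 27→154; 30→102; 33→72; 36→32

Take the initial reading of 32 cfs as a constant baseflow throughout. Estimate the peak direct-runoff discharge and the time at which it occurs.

Q_p = 122.0 cfs at t = 27 h

Subtracting baseflow gives direct-runoff ordinates: 0.0, 2.0, 18.0, 14.0, 22.0, 54.0, 65.0, 82.0, 95.0, 122.0, 70.0, 40.0, 0.0 cfs.
The maximum is 122.0 cfs, occurring at the reading for t = 27 h.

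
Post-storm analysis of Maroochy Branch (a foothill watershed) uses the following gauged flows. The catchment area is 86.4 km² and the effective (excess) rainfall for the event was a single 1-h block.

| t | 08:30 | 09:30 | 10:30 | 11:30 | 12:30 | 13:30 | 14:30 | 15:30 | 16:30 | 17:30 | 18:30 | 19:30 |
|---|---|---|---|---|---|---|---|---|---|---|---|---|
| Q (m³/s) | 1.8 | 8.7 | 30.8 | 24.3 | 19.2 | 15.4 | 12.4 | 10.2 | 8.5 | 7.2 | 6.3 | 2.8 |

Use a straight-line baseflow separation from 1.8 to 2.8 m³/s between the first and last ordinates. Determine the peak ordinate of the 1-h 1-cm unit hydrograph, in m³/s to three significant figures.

U_p ≈ 57.6 m³/s

Direct runoff: 0.00, 6.81, 28.82, 22.23, 17.04, 13.15, 10.05, 7.76, 5.97, 4.58, 3.59, 0.00 m³/s; ΣQ_DR = 120.0 m³/s, peak = 28.82 m³/s.
Runoff depth d = ΣQ_DR·Δt / A = 120.0 × 3600 / (86.4 km²) = 5.000 mm.
The 1-cm UH is the DRH scaled by (10 mm)/d, so U_p = 28.82 × 10/5.000 = 57.6 m³/s.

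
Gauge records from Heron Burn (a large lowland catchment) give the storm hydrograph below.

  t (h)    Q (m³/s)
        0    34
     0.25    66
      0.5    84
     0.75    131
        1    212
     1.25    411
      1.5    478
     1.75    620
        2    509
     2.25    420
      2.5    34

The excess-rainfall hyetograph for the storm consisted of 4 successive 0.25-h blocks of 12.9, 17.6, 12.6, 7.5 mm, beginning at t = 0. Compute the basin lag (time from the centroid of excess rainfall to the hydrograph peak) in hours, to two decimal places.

t_L ≈ 1.30 h

Centroid of excess rainfall: t_c = Σ P_i·t̄_i / ΣP_i = 0.4476 h (block centres at 0.125, 0.375, 0.625, 0.875 h).
Hydrograph peak occurs at t = 1.75 h, so basin lag t_L = 1.75 − 0.4476 = 1.30 h.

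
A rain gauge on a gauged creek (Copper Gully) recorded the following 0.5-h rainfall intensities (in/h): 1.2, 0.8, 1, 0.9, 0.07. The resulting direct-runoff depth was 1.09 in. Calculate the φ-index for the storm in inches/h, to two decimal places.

φ ≈ 0.43 in/h

Only the 4 blocks with intensity above φ contribute runoff: 1.2, 0.8, 1, 0.9 in/h.
Σ(I−φ)·Δt = d  ⇒  (1.2+0.8+1+0.9 − 4φ)·0.5 = 1.09
φ = (3.900 − 1.09/0.5) / 4 = 0.43 in/h.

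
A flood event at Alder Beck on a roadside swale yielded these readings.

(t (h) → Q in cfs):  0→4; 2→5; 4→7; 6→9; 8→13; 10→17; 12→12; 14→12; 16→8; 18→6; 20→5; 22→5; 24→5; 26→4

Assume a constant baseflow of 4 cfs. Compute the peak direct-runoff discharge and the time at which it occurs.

Q_p = 13.0 cfs at t = 10 h

Subtracting baseflow gives direct-runoff ordinates: 0.0, 1.0, 3.0, 5.0, 9.0, 13.0, 8.0, 8.0, 4.0, 2.0, 1.0, 1.0, 1.0, 0.0 cfs.
The maximum is 13.0 cfs, occurring at the reading for t = 10 h.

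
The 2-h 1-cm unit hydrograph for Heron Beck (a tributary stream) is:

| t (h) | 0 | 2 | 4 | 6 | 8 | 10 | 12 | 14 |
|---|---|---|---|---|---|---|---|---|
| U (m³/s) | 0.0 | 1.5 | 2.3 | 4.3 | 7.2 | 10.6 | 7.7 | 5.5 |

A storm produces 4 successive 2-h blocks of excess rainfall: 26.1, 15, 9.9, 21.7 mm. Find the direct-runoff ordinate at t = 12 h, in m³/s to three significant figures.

By discrete convolution, Q_j = Σ (P_i / 10 mm) · U_{j−i}.
At t = 12 h (j=6): Q = (26.1/10)·7.7 + (15/10)·10.6 + (9.9/10)·7.2 + (21.7/10)·4.3 = 52.5 m³/s.

Q ≈ 52.5 m³/s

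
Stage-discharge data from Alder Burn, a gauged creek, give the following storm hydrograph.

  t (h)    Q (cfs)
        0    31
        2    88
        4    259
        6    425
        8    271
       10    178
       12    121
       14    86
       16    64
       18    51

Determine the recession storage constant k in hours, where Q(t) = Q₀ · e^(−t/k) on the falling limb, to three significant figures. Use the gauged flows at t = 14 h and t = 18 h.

On the falling limb, Q drops from 86 to 51 cfs between t = 14 h and t = 18 h (Δt = 4 h).
k = −Δt / ln(Q₂/Q₁) = −4 / ln(51/86) = 7.66 h.

k ≈ 7.66 h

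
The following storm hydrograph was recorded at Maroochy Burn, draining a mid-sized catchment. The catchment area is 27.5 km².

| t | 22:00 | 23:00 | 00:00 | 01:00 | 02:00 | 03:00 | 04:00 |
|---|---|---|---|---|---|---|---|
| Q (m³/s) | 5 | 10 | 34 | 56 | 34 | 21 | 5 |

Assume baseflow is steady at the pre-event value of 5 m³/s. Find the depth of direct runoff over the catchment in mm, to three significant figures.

d ≈ 17.0 mm

Direct runoff: 0.0, 5.0, 29.0, 51.0, 29.0, 16.0, 0.0 m³/s; ΣQ_DR = 130.0 m³/s.
V = ΣQ_DR · Δt = 130.0 × 3600 s = 4.680 × 10^5 m³.
Over A = 27.5 km², depth = V / A = 17.0 mm.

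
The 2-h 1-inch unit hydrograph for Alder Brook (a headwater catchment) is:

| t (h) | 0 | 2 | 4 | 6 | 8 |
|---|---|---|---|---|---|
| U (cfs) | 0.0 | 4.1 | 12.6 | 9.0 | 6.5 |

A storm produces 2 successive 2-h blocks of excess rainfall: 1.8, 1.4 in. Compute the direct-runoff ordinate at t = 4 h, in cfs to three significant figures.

By discrete convolution, Q_j = Σ (P_i / 1 in) · U_{j−i}.
At t = 4 h (j=2): Q = (1.8/1)·12.6 + (1.4/1)·4.1 = 28.4 cfs.

Q ≈ 28.4 cfs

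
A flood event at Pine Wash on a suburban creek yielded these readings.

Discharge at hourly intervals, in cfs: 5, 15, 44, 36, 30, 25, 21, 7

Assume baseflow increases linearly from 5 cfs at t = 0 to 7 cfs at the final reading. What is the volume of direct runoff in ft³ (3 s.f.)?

Direct-runoff ordinates (Q − Q_b): 0.00, 9.71, 38.43, 30.14, 23.86, 18.57, 14.29, 0.00 cfs.
ΣQ_DR = 135.0 cfs.
With Δt = 1 h = 3600 s, V = ΣQ_DR · Δt = 135.0 × 3600 = 4.86 × 10^5 ft³.

V ≈ 4.86 × 10^5 ft³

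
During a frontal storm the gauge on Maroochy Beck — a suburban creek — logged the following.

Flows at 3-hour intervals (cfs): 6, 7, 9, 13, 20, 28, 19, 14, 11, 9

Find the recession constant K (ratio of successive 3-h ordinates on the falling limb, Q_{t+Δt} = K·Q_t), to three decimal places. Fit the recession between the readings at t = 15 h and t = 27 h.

K ≈ 0.753

Using the recession-limb readings at t = 15 h and t = 27 h: Q falls from 28 to 9 cfs over 4 intervals.
K = (Q₂/Q₁)^(1/4) = (9/28)^(1/4) = 0.753.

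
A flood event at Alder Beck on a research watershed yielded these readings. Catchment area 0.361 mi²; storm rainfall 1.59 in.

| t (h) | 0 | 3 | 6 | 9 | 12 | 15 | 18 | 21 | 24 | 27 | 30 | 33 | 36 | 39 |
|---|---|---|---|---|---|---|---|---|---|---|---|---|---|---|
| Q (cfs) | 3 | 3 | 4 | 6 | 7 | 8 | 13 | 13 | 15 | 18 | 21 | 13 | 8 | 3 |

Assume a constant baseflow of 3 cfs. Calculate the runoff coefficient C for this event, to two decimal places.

ΣQ_DR = 93.00 cfs; V = ΣQ_DR·Δt = 1.004 × 10^6 ft³.
Runoff depth d = V / A = 1.198 in.
C = d / P = 1.198 / 1.59 = 0.75.

C ≈ 0.75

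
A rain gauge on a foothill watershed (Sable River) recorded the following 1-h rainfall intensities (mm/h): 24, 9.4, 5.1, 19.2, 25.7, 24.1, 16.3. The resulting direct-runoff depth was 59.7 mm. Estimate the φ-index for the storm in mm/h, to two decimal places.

Only the 5 blocks with intensity above φ contribute runoff: 24, 19.2, 25.7, 24.1, 16.3 mm/h.
Σ(I−φ)·Δt = d  ⇒  (24+19.2+25.7+24.1+16.3 − 5φ)·1 = 59.7
φ = (109.3 − 59.7/1) / 5 = 9.92 mm/h.

φ ≈ 9.92 mm/h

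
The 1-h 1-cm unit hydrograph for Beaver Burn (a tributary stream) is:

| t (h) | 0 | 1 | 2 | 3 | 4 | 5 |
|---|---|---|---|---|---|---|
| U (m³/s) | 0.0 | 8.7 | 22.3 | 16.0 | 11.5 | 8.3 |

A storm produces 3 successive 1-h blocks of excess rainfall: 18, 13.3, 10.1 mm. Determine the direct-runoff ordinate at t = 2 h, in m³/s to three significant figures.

Q ≈ 51.7 m³/s

By discrete convolution, Q_j = Σ (P_i / 10 mm) · U_{j−i}.
At t = 2 h (j=2): Q = (18/10)·22.3 + (13.3/10)·8.7 + (10.1/10)·0.0 = 51.7 m³/s.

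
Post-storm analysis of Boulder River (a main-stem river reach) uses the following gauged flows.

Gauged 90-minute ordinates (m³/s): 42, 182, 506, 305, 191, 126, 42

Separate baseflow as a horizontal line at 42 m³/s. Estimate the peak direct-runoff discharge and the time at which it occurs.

Q_p = 464.0 m³/s at t = 3 h

Subtracting baseflow gives direct-runoff ordinates: 0.0, 140.0, 464.0, 263.0, 149.0, 84.0, 0.0 m³/s.
The maximum is 464.0 m³/s, occurring at the reading for t = 3 h.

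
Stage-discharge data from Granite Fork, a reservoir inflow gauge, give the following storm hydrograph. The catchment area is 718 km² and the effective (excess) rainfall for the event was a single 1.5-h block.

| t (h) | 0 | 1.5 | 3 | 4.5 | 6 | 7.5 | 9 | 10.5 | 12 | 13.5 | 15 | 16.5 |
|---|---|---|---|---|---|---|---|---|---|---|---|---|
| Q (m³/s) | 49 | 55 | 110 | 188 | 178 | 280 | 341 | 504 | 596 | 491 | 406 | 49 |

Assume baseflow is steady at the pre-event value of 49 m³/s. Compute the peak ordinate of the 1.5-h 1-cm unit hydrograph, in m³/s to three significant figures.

U_p ≈ 274 m³/s

Direct runoff: 0.0, 6.0, 61.0, 139.0, 129.0, 231.0, 292.0, 455.0, 547.0, 442.0, 357.0, 0.0 m³/s; ΣQ_DR = 2659 m³/s, peak = 547.0 m³/s.
Runoff depth d = ΣQ_DR·Δt / A = 2659 × 5400 / (718 km²) = 20.00 mm.
The 1-cm UH is the DRH scaled by (10 mm)/d, so U_p = 547.0 × 10/20.00 = 274 m³/s.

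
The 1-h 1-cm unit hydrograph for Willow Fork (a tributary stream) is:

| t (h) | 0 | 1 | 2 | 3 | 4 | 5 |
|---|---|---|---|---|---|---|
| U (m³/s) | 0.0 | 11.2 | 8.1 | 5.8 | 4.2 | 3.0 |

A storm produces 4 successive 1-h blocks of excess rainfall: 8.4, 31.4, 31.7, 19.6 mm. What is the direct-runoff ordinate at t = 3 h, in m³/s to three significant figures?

Q ≈ 65.8 m³/s

By discrete convolution, Q_j = Σ (P_i / 10 mm) · U_{j−i}.
At t = 3 h (j=3): Q = (8.4/10)·5.8 + (31.4/10)·8.1 + (31.7/10)·11.2 + (19.6/10)·0.0 = 65.8 m³/s.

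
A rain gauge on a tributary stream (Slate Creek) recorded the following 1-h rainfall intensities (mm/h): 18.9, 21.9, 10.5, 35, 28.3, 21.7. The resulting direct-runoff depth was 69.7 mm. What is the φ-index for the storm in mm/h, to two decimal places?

φ ≈ 11.22 mm/h

Only the 5 blocks with intensity above φ contribute runoff: 18.9, 21.9, 35, 28.3, 21.7 mm/h.
Σ(I−φ)·Δt = d  ⇒  (18.9+21.9+35+28.3+21.7 − 5φ)·1 = 69.7
φ = (125.8 − 69.7/1) / 5 = 11.22 mm/h.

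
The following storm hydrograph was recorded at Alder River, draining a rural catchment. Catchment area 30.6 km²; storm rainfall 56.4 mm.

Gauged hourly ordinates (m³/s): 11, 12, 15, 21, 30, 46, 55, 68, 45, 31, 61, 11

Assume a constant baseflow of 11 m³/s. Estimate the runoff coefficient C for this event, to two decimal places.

ΣQ_DR = 274.0 m³/s; V = ΣQ_DR·Δt = 9.864 × 10^5 m³.
Runoff depth d = V / A = 32.24 mm.
C = d / P = 32.24 / 56.4 = 0.57.

C ≈ 0.57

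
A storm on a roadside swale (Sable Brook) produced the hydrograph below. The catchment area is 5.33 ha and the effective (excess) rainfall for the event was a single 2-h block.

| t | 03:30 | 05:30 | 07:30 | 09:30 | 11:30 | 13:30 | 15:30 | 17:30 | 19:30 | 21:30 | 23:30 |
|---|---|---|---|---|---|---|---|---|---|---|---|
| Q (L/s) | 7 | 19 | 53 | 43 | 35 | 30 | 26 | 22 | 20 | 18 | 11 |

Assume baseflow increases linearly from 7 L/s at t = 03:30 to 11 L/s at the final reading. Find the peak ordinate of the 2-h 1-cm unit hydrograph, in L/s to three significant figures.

U_p ≈ 18.1 L/s

Direct runoff: 0.00, 11.60, 45.20, 34.80, 26.40, 21.00, 16.60, 12.20, 9.80, 7.40, 0.00 L/s; ΣQ_DR = 185.0 L/s, peak = 45.20 L/s.
Runoff depth d = ΣQ_DR·Δt / A = 185.0 × 7200 / (5.33 ha) = 24.99 mm.
The 1-cm UH is the DRH scaled by (10 mm)/d, so U_p = 45.20 × 10/24.99 = 18.1 L/s.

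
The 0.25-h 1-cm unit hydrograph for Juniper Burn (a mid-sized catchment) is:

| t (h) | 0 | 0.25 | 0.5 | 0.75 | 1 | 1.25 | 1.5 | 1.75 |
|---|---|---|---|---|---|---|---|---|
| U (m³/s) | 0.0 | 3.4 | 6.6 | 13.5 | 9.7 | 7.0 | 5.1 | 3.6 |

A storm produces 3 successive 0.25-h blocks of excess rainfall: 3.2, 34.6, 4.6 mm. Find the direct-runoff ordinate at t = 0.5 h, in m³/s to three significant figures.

Q ≈ 13.9 m³/s

By discrete convolution, Q_j = Σ (P_i / 10 mm) · U_{j−i}.
At t = 0.5 h (j=2): Q = (3.2/10)·6.6 + (34.6/10)·3.4 + (4.6/10)·0.0 = 13.9 m³/s.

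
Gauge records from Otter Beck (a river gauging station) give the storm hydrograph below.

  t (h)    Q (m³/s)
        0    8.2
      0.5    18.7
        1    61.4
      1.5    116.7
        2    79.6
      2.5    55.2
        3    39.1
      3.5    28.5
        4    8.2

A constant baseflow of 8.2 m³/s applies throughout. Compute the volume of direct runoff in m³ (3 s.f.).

V ≈ 6.15 × 10^5 m³

Direct-runoff ordinates (Q − Q_b): 0.0, 10.5, 53.2, 108.5, 71.4, 47.0, 30.9, 20.3, 0.0 m³/s.
ΣQ_DR = 341.8 m³/s.
With Δt = 0.5 h = 1800 s, V = ΣQ_DR · Δt = 341.8 × 1800 = 6.15 × 10^5 m³.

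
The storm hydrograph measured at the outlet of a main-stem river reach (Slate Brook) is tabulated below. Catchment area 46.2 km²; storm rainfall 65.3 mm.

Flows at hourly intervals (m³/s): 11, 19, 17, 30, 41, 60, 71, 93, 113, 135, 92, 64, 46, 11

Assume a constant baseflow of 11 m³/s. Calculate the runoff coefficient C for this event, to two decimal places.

ΣQ_DR = 649.0 m³/s; V = ΣQ_DR·Δt = 2.336 × 10^6 m³.
Runoff depth d = V / A = 50.57 mm.
C = d / P = 50.57 / 65.3 = 0.77.

C ≈ 0.77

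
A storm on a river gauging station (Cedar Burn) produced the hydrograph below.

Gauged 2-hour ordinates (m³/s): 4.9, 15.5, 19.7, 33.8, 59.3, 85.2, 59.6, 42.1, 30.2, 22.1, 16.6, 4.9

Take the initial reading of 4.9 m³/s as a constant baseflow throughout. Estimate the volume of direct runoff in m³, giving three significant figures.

Direct-runoff ordinates (Q − Q_b): 0.0, 10.6, 14.8, 28.9, 54.4, 80.3, 54.7, 37.2, 25.3, 17.2, 11.7, 0.0 m³/s.
ΣQ_DR = 335.1 m³/s.
With Δt = 2 h = 7200 s, V = ΣQ_DR · Δt = 335.1 × 7200 = 2.41 × 10^6 m³.

V ≈ 2.41 × 10^6 m³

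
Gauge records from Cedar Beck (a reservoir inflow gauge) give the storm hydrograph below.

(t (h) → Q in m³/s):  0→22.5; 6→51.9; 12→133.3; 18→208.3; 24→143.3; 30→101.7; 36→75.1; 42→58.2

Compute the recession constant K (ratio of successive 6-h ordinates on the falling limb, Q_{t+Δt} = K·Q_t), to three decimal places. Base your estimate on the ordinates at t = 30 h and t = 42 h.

Using the recession-limb readings at t = 30 h and t = 42 h: Q falls from 101.7 to 58.2 m³/s over 2 intervals.
K = (Q₂/Q₁)^(1/2) = (58.2/101.7)^(1/2) = 0.756.

K ≈ 0.756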